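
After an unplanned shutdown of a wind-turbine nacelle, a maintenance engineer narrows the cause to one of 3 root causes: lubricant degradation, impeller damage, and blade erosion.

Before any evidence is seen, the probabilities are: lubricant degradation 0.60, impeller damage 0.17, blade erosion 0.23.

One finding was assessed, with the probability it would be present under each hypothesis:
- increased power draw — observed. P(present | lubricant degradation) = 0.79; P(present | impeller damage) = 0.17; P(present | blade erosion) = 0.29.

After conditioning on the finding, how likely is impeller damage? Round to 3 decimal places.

Multiply each prior by the likelihood of the finding:
  lubricant degradation: 0.60 × 0.79 = 0.474
  impeller damage: 0.17 × 0.17 = 0.0289
  blade erosion: 0.23 × 0.29 = 0.0667
Normalizing constant Z = 0.474 + 0.0289 + 0.0667 = 0.5696.
P(impeller damage | evidence) = 0.0289 / 0.5696 ≈ 0.051.

0.051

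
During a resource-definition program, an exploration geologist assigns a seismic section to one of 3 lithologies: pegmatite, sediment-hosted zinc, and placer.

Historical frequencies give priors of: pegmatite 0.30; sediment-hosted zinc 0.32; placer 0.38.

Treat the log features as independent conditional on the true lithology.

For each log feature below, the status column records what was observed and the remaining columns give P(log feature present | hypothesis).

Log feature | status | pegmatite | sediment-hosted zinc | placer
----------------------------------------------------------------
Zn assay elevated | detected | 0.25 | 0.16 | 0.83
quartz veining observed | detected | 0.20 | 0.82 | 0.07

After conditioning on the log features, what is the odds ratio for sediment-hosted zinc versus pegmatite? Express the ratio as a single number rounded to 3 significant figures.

The normalizing constant cancels in an odds ratio, so compute prior × likelihood for the two hypotheses only:
  sediment-hosted zinc: 0.32 × 0.16 × 0.82 = 0.041984
  pegmatite: 0.30 × 0.25 × 0.20 = 0.015
Odds(sediment-hosted zinc : pegmatite) = 0.041984 / 0.015 ≈ 2.80.

2.80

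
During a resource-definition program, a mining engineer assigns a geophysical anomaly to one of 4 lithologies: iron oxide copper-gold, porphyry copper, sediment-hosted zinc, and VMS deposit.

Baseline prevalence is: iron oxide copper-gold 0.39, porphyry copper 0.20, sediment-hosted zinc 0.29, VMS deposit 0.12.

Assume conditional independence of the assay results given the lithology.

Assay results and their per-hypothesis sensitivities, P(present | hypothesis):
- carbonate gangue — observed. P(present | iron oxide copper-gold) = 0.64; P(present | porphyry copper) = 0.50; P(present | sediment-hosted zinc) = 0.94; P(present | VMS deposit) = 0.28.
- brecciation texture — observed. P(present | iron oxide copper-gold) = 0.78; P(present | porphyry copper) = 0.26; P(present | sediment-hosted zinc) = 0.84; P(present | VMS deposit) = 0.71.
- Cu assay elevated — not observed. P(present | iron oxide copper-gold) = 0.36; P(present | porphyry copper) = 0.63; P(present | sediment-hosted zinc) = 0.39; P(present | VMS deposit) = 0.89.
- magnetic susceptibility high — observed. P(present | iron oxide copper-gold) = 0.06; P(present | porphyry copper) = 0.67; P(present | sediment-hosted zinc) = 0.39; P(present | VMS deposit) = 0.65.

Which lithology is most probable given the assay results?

For each hypothesis, the unnormalized posterior weight is prior × product of the assay result likelihoods (using 1 − P(present | H) for each absent assay result):
  iron oxide copper-gold: 0.39 × 0.64 × 0.78 × (1 − 0.36) × 0.06 = 0.007476
  porphyry copper: 0.20 × 0.50 × 0.26 × (1 − 0.63) × 0.67 = 0.0064454
  sediment-hosted zinc: 0.29 × 0.94 × 0.84 × (1 − 0.39) × 0.39 = 0.054475
  VMS deposit: 0.12 × 0.28 × 0.71 × (1 − 0.89) × 0.65 = 0.0017057
Marginal likelihood of the evidence = 0.070102.
P(iron oxide copper-gold | evidence) ≈ 0.007476 / 0.070102 ≈ 0.107
P(porphyry copper | evidence) ≈ 0.0064454 / 0.070102 ≈ 0.092
P(sediment-hosted zinc | evidence) ≈ 0.054475 / 0.070102 ≈ 0.777
P(VMS deposit | evidence) ≈ 0.0017057 / 0.070102 ≈ 0.024
The largest is 0.777, so sediment-hosted zinc is most probable.

sediment-hosted zinc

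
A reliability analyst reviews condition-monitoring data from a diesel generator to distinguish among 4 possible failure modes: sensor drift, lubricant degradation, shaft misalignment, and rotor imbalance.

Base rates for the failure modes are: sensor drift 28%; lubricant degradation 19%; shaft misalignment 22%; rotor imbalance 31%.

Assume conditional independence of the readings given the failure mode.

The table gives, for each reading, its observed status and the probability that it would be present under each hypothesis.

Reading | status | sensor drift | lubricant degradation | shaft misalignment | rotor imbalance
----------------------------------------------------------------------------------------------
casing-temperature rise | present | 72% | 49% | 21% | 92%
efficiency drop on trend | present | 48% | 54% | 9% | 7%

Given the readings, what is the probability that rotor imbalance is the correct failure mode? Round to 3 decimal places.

0.117

By Bayes' rule with conditional independence, the unnormalized weight for each hypothesis is prior × ∏ likelihoods:
  sensor drift: 0.28 × 0.72 × 0.48 = 0.096768
  lubricant degradation: 0.19 × 0.49 × 0.54 = 0.050274
  shaft misalignment: 0.22 × 0.21 × 0.09 = 0.004158
  rotor imbalance: 0.31 × 0.92 × 0.07 = 0.019964
Marginal likelihood of the evidence = 0.17116.
P(rotor imbalance | evidence) = 0.019964 / 0.17116 ≈ 0.117.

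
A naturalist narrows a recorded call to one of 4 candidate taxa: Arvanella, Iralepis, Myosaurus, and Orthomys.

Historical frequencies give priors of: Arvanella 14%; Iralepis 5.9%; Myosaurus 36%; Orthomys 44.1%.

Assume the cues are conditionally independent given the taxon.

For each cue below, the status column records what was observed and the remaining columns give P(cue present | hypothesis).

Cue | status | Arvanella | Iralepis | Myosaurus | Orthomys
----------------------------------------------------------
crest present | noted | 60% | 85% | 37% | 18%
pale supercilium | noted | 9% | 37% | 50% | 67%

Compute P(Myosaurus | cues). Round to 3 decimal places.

By Bayes' rule with conditional independence, the unnormalized weight for each hypothesis is prior × ∏ likelihoods:
  Arvanella: 0.140 × 0.60 × 0.09 = 0.00756
  Iralepis: 0.059 × 0.85 × 0.37 = 0.018555
  Myosaurus: 0.360 × 0.37 × 0.50 = 0.0666
  Orthomys: 0.441 × 0.18 × 0.67 = 0.053185
The unnormalized weights sum to 0.1459.
P(Myosaurus | evidence) = 0.0666 / 0.1459 ≈ 0.456.

0.456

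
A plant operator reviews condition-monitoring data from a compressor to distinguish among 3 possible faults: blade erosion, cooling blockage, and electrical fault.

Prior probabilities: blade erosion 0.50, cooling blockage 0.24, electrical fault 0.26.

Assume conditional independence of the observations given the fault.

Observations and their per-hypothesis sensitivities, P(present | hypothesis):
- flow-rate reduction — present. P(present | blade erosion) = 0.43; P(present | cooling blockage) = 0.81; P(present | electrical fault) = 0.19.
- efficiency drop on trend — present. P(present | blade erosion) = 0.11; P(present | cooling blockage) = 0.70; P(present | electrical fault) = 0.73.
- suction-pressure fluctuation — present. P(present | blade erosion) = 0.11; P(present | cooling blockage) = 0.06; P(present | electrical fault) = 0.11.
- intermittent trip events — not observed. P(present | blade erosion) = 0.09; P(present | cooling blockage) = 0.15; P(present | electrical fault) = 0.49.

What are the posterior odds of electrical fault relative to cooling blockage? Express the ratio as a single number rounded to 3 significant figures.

0.292

Unnormalized posterior weight (prior times the observation likelihoods) for each of the two hypotheses (using 1 − P(present | H) for each absent observation):
  electrical fault: 0.26 × 0.19 × 0.73 × 0.11 × (1 − 0.49) = 0.0020231
  cooling blockage: 0.24 × 0.81 × 0.70 × 0.06 × (1 − 0.15) = 0.0069401
Odds(electrical fault : cooling blockage) = 0.0020231 / 0.0069401 ≈ 0.292.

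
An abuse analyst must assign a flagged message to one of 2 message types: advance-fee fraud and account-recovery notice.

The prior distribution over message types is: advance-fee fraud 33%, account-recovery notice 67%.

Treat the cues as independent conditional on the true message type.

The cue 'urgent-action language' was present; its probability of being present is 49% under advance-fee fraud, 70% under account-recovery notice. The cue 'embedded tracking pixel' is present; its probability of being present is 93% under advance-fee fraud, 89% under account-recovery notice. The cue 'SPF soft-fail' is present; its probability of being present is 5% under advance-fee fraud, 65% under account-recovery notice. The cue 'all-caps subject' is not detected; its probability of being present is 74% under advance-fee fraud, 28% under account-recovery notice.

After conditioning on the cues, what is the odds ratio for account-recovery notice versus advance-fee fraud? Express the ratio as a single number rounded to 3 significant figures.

Unnormalized posterior weight (prior times the cue likelihoods) for each of the two hypotheses (using 1 − P(present | H) for each absent cue):
  account-recovery notice: 0.67 × 0.70 × 0.89 × 0.65 × (1 − 0.28) = 0.19535
  advance-fee fraud: 0.33 × 0.49 × 0.93 × 0.05 × (1 − 0.74) = 0.001955
Odds(account-recovery notice : advance-fee fraud) = 0.19535 / 0.001955 ≈ 99.9.

99.9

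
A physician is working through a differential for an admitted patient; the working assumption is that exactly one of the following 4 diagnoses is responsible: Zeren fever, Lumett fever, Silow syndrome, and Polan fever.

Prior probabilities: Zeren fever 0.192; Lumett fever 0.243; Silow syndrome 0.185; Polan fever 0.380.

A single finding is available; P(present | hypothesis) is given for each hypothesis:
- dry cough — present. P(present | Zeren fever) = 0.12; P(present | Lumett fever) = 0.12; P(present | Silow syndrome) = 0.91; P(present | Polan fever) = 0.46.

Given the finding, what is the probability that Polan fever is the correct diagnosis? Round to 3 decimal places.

0.442

Multiply each prior by the likelihood of the finding:
  Zeren fever: 0.192 × 0.12 = 0.02304
  Lumett fever: 0.243 × 0.12 = 0.02916
  Silow syndrome: 0.185 × 0.91 = 0.16835
  Polan fever: 0.380 × 0.46 = 0.1748
Marginal likelihood of the evidence = 0.39535.
P(Polan fever | evidence) = 0.1748 / 0.39535 ≈ 0.442.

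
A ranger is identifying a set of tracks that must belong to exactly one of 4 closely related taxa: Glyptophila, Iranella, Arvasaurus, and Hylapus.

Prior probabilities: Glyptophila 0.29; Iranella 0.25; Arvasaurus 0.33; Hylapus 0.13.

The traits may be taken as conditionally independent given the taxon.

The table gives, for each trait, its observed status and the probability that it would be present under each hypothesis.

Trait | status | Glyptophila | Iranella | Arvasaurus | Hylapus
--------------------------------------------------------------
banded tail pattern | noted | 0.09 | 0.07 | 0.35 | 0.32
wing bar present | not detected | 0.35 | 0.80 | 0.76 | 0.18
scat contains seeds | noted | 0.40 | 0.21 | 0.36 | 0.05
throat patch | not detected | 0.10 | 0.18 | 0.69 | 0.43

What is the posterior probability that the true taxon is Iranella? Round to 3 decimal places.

0.056

For each hypothesis, the unnormalized posterior weight is prior × product of the trait likelihoods (using 1 − P(present | H) for each absent trait):
  Glyptophila: 0.29 × 0.09 × (1 − 0.35) × 0.40 × (1 − 0.10) = 0.0061074
  Iranella: 0.25 × 0.07 × (1 − 0.80) × 0.21 × (1 − 0.18) = 0.0006027
  Arvasaurus: 0.33 × 0.35 × (1 − 0.76) × 0.36 × (1 − 0.69) = 0.0030936
  Hylapus: 0.13 × 0.32 × (1 − 0.18) × 0.05 × (1 − 0.43) = 0.00097219
The unnormalized weights sum to 0.010776.
P(Iranella | evidence) = 0.0006027 / 0.010776 ≈ 0.056.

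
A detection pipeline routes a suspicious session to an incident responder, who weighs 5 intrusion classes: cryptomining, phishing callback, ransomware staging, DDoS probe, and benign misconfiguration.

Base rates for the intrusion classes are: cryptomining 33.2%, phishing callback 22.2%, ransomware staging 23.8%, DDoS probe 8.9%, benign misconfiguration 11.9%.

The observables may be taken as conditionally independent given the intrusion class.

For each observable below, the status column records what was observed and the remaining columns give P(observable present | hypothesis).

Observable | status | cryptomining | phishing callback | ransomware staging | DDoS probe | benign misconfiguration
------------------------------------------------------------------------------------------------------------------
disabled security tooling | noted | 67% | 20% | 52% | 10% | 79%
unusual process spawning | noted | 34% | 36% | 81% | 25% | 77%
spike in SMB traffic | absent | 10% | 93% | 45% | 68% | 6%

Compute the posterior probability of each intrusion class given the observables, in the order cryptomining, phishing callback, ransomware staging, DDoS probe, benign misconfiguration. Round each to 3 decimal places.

For each hypothesis, the unnormalized posterior weight is prior × product of the observable likelihoods (using 1 − P(present | H) for each absent observable):
  cryptomining: 0.332 × 0.67 × 0.34 × (1 − 0.10) = 0.068067
  phishing callback: 0.222 × 0.20 × 0.36 × (1 − 0.93) = 0.0011189
  ransomware staging: 0.238 × 0.52 × 0.81 × (1 − 0.45) = 0.055135
  DDoS probe: 0.089 × 0.10 × 0.25 × (1 − 0.68) = 0.000712
  benign misconfiguration: 0.119 × 0.79 × 0.77 × (1 − 0.06) = 0.068044
Normalizing constant Z = 0.068067 + 0.0011189 + 0.055135 + 0.000712 + 0.068044 = 0.19308.
P(cryptomining | evidence) = 0.068067 / 0.19308 ≈ 0.353
P(phishing callback | evidence) = 0.0011189 / 0.19308 ≈ 0.006
P(ransomware staging | evidence) = 0.055135 / 0.19308 ≈ 0.286
P(DDoS probe | evidence) = 0.000712 / 0.19308 ≈ 0.004
P(benign misconfiguration | evidence) = 0.068044 / 0.19308 ≈ 0.352

0.353, 0.006, 0.286, 0.004, 0.352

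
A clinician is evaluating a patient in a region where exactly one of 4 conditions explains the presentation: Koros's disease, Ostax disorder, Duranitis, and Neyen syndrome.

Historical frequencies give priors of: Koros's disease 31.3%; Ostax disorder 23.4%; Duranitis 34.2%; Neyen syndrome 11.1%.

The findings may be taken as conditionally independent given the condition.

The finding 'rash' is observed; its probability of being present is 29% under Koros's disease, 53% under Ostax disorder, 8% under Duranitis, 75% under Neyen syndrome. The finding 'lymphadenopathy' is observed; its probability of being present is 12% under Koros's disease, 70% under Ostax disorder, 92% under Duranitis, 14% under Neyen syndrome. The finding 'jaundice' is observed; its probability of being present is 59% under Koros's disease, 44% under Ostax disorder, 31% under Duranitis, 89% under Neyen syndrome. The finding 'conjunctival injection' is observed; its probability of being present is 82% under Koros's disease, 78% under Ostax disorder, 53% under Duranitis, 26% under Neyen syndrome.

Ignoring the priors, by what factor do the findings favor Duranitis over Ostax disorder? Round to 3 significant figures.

Joint likelihood of the evidence pattern under each hypothesis:
  Duranitis: 0.08 × 0.92 × 0.31 × 0.53 = 0.012092
  Ostax disorder: 0.53 × 0.70 × 0.44 × 0.78 = 0.12733
Bayes factor = 0.012092 / 0.12733 ≈ 0.0950

0.0950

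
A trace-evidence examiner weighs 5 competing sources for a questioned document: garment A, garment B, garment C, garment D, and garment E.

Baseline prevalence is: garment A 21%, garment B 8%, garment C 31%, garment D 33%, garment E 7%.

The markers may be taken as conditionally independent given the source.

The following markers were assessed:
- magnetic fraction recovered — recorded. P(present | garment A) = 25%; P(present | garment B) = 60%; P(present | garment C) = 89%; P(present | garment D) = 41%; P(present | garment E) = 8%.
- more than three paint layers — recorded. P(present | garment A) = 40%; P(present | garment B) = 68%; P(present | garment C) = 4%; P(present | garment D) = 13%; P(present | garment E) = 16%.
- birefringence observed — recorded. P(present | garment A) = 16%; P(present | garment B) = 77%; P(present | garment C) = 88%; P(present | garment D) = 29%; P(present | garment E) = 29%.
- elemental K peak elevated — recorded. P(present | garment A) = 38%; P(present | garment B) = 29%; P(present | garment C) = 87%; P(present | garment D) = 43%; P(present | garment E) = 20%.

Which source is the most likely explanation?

garment C

By Bayes' rule with conditional independence, the unnormalized weight for each hypothesis is prior × ∏ likelihoods:
  garment A: 0.21 × 0.25 × 0.40 × 0.16 × 0.38 = 0.0012768
  garment B: 0.08 × 0.60 × 0.68 × 0.77 × 0.29 = 0.0072885
  garment C: 0.31 × 0.89 × 0.04 × 0.88 × 0.87 = 0.0084492
  garment D: 0.33 × 0.41 × 0.13 × 0.29 × 0.43 = 0.0021933
  garment E: 0.07 × 0.08 × 0.16 × 0.29 × 0.20 = 5.1968e-05
The unnormalized weights sum to 0.01926.
P(garment A | evidence) ≈ 0.0012768 / 0.01926 ≈ 0.066
P(garment B | evidence) ≈ 0.0072885 / 0.01926 ≈ 0.378
P(garment C | evidence) ≈ 0.0084492 / 0.01926 ≈ 0.439
P(garment D | evidence) ≈ 0.0021933 / 0.01926 ≈ 0.114
P(garment E | evidence) ≈ 5.1968e-05 / 0.01926 ≈ 0.003
The largest is 0.439, so garment C is most probable.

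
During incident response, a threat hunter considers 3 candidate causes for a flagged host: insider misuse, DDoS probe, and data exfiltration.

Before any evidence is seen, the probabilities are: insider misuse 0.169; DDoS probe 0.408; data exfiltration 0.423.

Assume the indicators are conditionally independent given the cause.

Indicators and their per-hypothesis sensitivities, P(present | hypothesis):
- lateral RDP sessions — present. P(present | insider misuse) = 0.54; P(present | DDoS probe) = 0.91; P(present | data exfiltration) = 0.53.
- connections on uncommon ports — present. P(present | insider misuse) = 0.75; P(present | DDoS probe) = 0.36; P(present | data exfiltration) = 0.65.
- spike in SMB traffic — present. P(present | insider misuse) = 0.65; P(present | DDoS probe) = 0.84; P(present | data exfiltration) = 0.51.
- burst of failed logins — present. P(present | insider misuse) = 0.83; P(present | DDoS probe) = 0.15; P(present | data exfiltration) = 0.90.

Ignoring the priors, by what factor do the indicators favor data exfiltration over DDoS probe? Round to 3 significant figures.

3.83

Joint likelihood of the indicator pattern under each hypothesis:
  data exfiltration: 0.53 × 0.65 × 0.51 × 0.90 = 0.15813
  DDoS probe: 0.91 × 0.36 × 0.84 × 0.15 = 0.041278
Bayes factor = 0.15813 / 0.041278 ≈ 3.83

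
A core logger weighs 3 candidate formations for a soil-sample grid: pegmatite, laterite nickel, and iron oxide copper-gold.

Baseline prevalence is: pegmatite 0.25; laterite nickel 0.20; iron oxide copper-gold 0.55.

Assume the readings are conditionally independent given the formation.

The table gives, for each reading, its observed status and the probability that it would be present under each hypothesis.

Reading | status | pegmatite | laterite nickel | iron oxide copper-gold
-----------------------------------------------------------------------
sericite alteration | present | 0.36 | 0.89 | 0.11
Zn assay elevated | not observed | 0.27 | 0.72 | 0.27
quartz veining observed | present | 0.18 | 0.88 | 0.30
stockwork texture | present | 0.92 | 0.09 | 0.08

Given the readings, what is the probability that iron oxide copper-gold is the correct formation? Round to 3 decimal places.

Multiply each prior by the joint likelihood of the reading pattern (using 1 − P(present | H) for each absent reading):
  pegmatite: 0.25 × 0.36 × (1 − 0.27) × 0.18 × 0.92 = 0.01088
  laterite nickel: 0.20 × 0.89 × (1 − 0.72) × 0.88 × 0.09 = 0.0039473
  iron oxide copper-gold: 0.55 × 0.11 × (1 − 0.27) × 0.30 × 0.08 = 0.00106
The unnormalized weights sum to 0.015887.
P(iron oxide copper-gold | evidence) = 0.00106 / 0.015887 ≈ 0.067.

0.067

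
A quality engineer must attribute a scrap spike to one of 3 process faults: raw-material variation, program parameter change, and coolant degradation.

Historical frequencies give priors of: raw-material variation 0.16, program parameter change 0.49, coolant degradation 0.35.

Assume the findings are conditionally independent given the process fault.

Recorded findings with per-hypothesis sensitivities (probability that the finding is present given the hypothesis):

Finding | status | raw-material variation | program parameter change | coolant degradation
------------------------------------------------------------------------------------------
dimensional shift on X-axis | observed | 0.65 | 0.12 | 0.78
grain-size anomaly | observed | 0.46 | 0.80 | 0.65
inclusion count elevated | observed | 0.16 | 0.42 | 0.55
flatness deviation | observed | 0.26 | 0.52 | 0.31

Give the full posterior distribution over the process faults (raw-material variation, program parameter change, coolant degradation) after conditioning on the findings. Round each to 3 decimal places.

By Bayes' rule with conditional independence, the unnormalized weight for each hypothesis is prior × ∏ likelihoods:
  raw-material variation: 0.16 × 0.65 × 0.46 × 0.16 × 0.26 = 0.0019901
  program parameter change: 0.49 × 0.12 × 0.80 × 0.42 × 0.52 = 0.010274
  coolant degradation: 0.35 × 0.78 × 0.65 × 0.55 × 0.31 = 0.030255
The unnormalized weights sum to 0.042519.
P(raw-material variation | evidence) = 0.0019901 / 0.042519 ≈ 0.047
P(program parameter change | evidence) = 0.010274 / 0.042519 ≈ 0.242
P(coolant degradation | evidence) = 0.030255 / 0.042519 ≈ 0.712

0.047, 0.242, 0.712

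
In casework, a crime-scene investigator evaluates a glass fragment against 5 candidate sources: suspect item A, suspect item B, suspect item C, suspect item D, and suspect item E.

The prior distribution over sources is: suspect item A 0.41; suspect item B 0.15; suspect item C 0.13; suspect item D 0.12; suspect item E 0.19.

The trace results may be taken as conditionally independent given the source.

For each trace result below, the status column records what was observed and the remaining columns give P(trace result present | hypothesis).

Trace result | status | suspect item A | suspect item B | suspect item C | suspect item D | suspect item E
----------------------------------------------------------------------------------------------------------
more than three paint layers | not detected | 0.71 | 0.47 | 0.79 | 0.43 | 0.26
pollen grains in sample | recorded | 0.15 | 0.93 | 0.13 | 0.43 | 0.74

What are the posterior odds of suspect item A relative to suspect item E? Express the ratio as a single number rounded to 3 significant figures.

The normalizing constant cancels in an odds ratio, so compute prior × likelihood for the two hypotheses only (using 1 − P(present | H) for each absent trace result):
  suspect item A: 0.41 × (1 − 0.71) × 0.15 = 0.017835
  suspect item E: 0.19 × (1 − 0.26) × 0.74 = 0.10404
Posterior odds = 0.017835 / 0.10404 ≈ 0.171.

0.171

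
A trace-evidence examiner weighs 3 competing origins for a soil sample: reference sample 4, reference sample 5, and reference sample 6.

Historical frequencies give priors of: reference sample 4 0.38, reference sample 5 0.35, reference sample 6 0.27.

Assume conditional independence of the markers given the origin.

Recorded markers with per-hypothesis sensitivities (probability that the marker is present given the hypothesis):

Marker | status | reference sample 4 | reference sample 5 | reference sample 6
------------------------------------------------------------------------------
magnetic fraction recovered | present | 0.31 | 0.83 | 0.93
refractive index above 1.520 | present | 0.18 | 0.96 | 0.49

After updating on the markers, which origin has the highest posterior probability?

reference sample 5

For each hypothesis, the unnormalized posterior weight is prior × product of the marker likelihoods:
  reference sample 4: 0.38 × 0.31 × 0.18 = 0.021204
  reference sample 5: 0.35 × 0.83 × 0.96 = 0.27888
  reference sample 6: 0.27 × 0.93 × 0.49 = 0.12304
Marginal likelihood of the evidence = 0.42312.
P(reference sample 4 | evidence) ≈ 0.021204 / 0.42312 ≈ 0.050
P(reference sample 5 | evidence) ≈ 0.27888 / 0.42312 ≈ 0.659
P(reference sample 6 | evidence) ≈ 0.12304 / 0.42312 ≈ 0.291
The largest is 0.659, so reference sample 5 is most probable.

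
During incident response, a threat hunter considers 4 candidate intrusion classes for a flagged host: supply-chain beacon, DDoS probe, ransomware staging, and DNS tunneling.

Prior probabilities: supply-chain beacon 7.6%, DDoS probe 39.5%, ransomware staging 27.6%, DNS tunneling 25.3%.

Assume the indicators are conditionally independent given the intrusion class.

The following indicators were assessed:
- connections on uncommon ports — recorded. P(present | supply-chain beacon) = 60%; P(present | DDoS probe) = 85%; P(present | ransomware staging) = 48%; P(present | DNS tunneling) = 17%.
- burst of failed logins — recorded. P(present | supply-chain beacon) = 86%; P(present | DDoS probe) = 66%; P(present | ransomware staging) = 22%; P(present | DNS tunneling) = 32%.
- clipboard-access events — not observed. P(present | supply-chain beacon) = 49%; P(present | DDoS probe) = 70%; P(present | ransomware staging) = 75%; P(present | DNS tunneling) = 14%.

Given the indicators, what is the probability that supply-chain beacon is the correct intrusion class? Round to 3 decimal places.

0.189

Multiply each prior by the joint likelihood of the indicator pattern (using 1 − P(present | H) for each absent indicator):
  supply-chain beacon: 0.076 × 0.60 × 0.86 × (1 − 0.49) = 0.02
  DDoS probe: 0.395 × 0.85 × 0.66 × (1 − 0.70) = 0.066479
  ransomware staging: 0.276 × 0.48 × 0.22 × (1 − 0.75) = 0.0072864
  DNS tunneling: 0.253 × 0.17 × 0.32 × (1 − 0.14) = 0.011836
Normalizing constant Z = 0.02 + 0.066479 + 0.0072864 + 0.011836 = 0.1056.
P(supply-chain beacon | evidence) = 0.02 / 0.1056 ≈ 0.189.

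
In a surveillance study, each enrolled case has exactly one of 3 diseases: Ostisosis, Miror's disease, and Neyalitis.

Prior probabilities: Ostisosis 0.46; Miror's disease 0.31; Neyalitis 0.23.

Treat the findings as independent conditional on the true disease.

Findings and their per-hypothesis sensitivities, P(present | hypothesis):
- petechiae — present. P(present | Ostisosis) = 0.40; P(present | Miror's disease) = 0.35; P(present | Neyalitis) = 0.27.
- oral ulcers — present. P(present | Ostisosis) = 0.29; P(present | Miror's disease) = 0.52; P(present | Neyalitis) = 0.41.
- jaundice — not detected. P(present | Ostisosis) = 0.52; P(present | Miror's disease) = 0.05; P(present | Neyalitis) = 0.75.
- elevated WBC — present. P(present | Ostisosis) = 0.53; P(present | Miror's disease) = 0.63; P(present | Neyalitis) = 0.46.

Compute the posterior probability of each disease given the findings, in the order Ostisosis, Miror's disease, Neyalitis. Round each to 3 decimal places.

0.270, 0.672, 0.058

By Bayes' rule with conditional independence, the unnormalized weight for each hypothesis is prior × ∏ likelihoods (using 1 − P(present | H) for each absent finding):
  Ostisosis: 0.46 × 0.40 × 0.29 × (1 − 0.52) × 0.53 = 0.013575
  Miror's disease: 0.31 × 0.35 × 0.52 × (1 − 0.05) × 0.63 = 0.033767
  Neyalitis: 0.23 × 0.27 × 0.41 × (1 − 0.75) × 0.46 = 0.002928
Normalizing constant Z = 0.013575 + 0.033767 + 0.002928 = 0.05027.
P(Ostisosis | evidence) = 0.013575 / 0.05027 ≈ 0.270
P(Miror's disease | evidence) = 0.033767 / 0.05027 ≈ 0.672
P(Neyalitis | evidence) = 0.002928 / 0.05027 ≈ 0.058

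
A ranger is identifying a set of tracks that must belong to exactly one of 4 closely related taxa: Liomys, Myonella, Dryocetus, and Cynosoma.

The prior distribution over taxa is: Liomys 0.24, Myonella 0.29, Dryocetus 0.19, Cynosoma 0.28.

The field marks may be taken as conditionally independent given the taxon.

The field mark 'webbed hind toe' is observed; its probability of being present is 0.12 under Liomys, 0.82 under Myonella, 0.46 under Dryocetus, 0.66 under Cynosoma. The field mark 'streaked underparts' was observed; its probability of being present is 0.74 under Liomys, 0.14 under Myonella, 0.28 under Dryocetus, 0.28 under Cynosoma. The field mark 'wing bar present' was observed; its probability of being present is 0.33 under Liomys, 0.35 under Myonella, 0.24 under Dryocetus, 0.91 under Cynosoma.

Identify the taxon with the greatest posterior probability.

Cynosoma

By Bayes' rule with conditional independence, the unnormalized weight for each hypothesis is prior × ∏ likelihoods:
  Liomys: 0.24 × 0.12 × 0.74 × 0.33 = 0.007033
  Myonella: 0.29 × 0.82 × 0.14 × 0.35 = 0.011652
  Dryocetus: 0.19 × 0.46 × 0.28 × 0.24 = 0.0058733
  Cynosoma: 0.28 × 0.66 × 0.28 × 0.91 = 0.047087
Marginal likelihood of the evidence = 0.071645.
P(Liomys | evidence) ≈ 0.007033 / 0.071645 ≈ 0.098
P(Myonella | evidence) ≈ 0.011652 / 0.071645 ≈ 0.163
P(Dryocetus | evidence) ≈ 0.0058733 / 0.071645 ≈ 0.082
P(Cynosoma | evidence) ≈ 0.047087 / 0.071645 ≈ 0.657
The largest is 0.657, so Cynosoma is most probable.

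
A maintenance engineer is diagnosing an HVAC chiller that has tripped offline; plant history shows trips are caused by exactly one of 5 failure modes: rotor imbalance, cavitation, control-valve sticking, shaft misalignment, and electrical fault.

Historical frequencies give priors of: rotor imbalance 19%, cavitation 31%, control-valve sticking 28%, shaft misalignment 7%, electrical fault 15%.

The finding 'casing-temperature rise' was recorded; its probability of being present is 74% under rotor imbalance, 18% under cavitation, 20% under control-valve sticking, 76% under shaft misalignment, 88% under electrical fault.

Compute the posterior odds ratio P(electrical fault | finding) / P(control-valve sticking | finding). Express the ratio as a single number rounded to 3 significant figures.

2.36

Posterior odds equal prior odds times the likelihood ratio; only the two competing hypotheses matter.
  electrical fault: 0.15 × 0.88 = 0.132
  control-valve sticking: 0.28 × 0.20 = 0.056
Odds(electrical fault : control-valve sticking) = 0.132 / 0.056 ≈ 2.36.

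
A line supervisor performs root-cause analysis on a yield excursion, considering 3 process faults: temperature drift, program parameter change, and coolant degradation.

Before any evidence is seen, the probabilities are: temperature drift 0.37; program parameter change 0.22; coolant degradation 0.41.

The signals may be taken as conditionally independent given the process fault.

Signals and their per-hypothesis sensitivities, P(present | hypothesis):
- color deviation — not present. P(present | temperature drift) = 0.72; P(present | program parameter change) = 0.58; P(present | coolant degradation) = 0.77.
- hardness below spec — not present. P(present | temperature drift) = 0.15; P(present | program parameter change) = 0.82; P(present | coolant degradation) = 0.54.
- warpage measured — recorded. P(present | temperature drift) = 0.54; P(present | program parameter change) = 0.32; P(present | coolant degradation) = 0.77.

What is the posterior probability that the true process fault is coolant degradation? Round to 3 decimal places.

By Bayes' rule with conditional independence, the unnormalized weight for each hypothesis is prior × ∏ likelihoods (using 1 − P(present | H) for each absent signal):
  temperature drift: 0.37 × (1 − 0.72) × (1 − 0.15) × 0.54 = 0.047552
  program parameter change: 0.22 × (1 − 0.58) × (1 − 0.82) × 0.32 = 0.0053222
  coolant degradation: 0.41 × (1 − 0.77) × (1 − 0.54) × 0.77 = 0.033401
Marginal likelihood of the evidence = 0.086276.
P(coolant degradation | evidence) = 0.033401 / 0.086276 ≈ 0.387.

0.387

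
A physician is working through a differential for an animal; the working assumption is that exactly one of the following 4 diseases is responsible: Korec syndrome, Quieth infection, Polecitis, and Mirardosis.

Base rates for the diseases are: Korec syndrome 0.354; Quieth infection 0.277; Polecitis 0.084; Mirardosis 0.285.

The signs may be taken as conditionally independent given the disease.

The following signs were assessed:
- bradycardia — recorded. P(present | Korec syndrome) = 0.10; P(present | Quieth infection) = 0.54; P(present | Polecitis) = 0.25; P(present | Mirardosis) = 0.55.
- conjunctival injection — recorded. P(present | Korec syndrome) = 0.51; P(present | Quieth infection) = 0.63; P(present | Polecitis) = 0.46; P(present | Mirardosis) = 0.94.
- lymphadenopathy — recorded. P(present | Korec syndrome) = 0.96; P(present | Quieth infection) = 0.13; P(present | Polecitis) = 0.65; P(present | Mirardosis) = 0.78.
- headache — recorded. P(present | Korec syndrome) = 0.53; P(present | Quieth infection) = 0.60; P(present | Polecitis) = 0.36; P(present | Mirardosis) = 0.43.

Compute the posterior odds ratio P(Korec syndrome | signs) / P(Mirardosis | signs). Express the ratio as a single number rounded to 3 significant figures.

0.186

Unnormalized posterior weight (prior times the sign likelihoods) for each of the two hypotheses:
  Korec syndrome: 0.354 × 0.10 × 0.51 × 0.96 × 0.53 = 0.0091859
  Mirardosis: 0.285 × 0.55 × 0.94 × 0.78 × 0.43 = 0.04942
Odds(Korec syndrome : Mirardosis) = 0.0091859 / 0.04942 ≈ 0.186.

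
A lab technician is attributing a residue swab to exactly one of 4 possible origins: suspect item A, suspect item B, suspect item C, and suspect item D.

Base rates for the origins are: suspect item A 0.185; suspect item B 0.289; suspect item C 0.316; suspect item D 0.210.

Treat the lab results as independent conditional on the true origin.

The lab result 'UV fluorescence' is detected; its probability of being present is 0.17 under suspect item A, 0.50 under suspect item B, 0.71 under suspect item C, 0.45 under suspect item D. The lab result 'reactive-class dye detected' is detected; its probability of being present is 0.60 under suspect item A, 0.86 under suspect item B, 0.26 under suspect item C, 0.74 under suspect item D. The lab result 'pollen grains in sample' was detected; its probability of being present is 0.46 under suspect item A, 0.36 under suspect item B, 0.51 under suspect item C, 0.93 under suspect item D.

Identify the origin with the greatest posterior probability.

suspect item D

By Bayes' rule with conditional independence, the unnormalized weight for each hypothesis is prior × ∏ likelihoods:
  suspect item A: 0.185 × 0.17 × 0.60 × 0.46 = 0.0086802
  suspect item B: 0.289 × 0.50 × 0.86 × 0.36 = 0.044737
  suspect item C: 0.316 × 0.71 × 0.26 × 0.51 = 0.02975
  suspect item D: 0.210 × 0.45 × 0.74 × 0.93 = 0.065035
Marginal likelihood of the evidence = 0.1482.
P(suspect item A | evidence) ≈ 0.0086802 / 0.1482 ≈ 0.059
P(suspect item B | evidence) ≈ 0.044737 / 0.1482 ≈ 0.302
P(suspect item C | evidence) ≈ 0.02975 / 0.1482 ≈ 0.201
P(suspect item D | evidence) ≈ 0.065035 / 0.1482 ≈ 0.439
The largest is 0.439, so suspect item D is most probable.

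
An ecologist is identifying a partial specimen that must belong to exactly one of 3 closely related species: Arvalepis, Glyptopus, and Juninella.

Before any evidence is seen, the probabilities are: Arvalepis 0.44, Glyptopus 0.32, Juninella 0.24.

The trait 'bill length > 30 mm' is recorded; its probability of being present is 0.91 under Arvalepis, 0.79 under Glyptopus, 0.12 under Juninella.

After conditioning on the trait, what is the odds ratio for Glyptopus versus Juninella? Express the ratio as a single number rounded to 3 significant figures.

The normalizing constant cancels in an odds ratio, so compute prior × likelihood for the two hypotheses only:
  Glyptopus: 0.32 × 0.79 = 0.2528
  Juninella: 0.24 × 0.12 = 0.0288
Odds(Glyptopus : Juninella) = 0.2528 / 0.0288 ≈ 8.78.

8.78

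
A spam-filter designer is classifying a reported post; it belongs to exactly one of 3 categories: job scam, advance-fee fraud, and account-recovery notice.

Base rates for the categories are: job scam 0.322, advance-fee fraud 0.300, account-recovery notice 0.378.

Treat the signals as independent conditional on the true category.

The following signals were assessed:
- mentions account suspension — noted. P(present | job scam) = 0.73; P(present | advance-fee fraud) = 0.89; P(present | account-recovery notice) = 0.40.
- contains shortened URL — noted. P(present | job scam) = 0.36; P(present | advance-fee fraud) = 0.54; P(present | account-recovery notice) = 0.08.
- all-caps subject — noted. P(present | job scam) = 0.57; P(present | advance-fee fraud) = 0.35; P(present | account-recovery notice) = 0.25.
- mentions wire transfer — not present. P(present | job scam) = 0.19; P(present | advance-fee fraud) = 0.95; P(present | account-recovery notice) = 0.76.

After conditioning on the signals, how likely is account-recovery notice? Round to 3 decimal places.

Multiply each prior by the joint likelihood of the signal pattern (using 1 − P(present | H) for each absent signal):
  job scam: 0.322 × 0.73 × 0.36 × 0.57 × (1 − 0.19) = 0.03907
  advance-fee fraud: 0.300 × 0.89 × 0.54 × 0.35 × (1 − 0.95) = 0.0025232
  account-recovery notice: 0.378 × 0.40 × 0.08 × 0.25 × (1 − 0.76) = 0.00072576
Marginal likelihood of the evidence = 0.042319.
P(account-recovery notice | evidence) = 0.00072576 / 0.042319 ≈ 0.017.

0.017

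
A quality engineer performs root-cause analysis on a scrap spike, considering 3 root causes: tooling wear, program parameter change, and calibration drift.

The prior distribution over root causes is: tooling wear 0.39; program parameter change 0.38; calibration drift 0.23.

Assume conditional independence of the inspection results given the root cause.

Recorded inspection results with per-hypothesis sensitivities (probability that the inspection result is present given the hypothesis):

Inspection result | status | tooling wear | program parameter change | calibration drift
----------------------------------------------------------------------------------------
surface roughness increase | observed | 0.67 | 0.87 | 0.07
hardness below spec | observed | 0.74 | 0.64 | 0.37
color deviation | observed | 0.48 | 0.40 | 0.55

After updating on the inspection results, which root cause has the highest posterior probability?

tooling wear

By Bayes' rule with conditional independence, the unnormalized weight for each hypothesis is prior × ∏ likelihoods:
  tooling wear: 0.39 × 0.67 × 0.74 × 0.48 = 0.092814
  program parameter change: 0.38 × 0.87 × 0.64 × 0.40 = 0.084634
  calibration drift: 0.23 × 0.07 × 0.37 × 0.55 = 0.0032764
The unnormalized weights sum to 0.18072.
P(tooling wear | evidence) ≈ 0.092814 / 0.18072 ≈ 0.514
P(program parameter change | evidence) ≈ 0.084634 / 0.18072 ≈ 0.468
P(calibration drift | evidence) ≈ 0.0032764 / 0.18072 ≈ 0.018
The largest is 0.514, so tooling wear is most probable.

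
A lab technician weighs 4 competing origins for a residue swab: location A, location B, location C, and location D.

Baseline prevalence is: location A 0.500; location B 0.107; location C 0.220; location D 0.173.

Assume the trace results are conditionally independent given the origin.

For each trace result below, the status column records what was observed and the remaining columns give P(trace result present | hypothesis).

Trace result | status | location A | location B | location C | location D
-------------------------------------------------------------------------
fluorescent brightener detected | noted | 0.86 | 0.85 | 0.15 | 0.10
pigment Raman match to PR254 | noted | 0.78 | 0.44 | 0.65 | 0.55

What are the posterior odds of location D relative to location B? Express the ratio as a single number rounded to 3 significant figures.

Unnormalized posterior weight (prior times the trace result likelihoods) for each of the two hypotheses:
  location D: 0.173 × 0.10 × 0.55 = 0.009515
  location B: 0.107 × 0.85 × 0.44 = 0.040018
Posterior odds = 0.009515 / 0.040018 ≈ 0.238.

0.238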